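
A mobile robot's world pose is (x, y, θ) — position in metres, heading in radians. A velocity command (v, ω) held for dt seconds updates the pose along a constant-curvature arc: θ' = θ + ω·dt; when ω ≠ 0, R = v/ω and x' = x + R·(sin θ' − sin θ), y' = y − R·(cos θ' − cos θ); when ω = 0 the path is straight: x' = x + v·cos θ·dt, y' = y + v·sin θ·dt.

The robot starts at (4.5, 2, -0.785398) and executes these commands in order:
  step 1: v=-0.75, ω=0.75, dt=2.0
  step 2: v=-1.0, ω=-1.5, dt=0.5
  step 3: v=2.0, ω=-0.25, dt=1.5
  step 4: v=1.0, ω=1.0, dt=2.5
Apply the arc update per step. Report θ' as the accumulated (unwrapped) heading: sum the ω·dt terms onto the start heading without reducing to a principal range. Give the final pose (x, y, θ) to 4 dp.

(6.8532, 2.6391, 2.0896)

step 1: θ'=0.7146 (R=-1.0000) → pose (3.1376, 2.0482, 0.7146)
step 2: θ'=-0.0354 (R=0.6667) → pose (2.6771, 1.8856, -0.0354)
step 3: θ'=-0.4104 (R=-8.0000) → pose (5.5858, 1.2263, -0.4104)
step 4: θ'=2.0896 (R=1.0000) → pose (6.8532, 2.6391, 2.0896)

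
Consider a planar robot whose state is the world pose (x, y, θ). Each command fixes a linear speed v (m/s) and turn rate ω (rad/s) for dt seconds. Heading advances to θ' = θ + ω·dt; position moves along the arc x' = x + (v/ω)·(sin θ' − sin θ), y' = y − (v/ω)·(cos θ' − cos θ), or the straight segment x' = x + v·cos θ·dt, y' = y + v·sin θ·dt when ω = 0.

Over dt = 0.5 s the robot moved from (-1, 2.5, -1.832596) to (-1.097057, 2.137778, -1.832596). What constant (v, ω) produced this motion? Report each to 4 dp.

Δθ = -1.832596 − -1.832596 = 0.000000
ω = Δθ/dt = 0.000000/0.5 = 0.0000
ω = 0 → v = (Δx·cos θ + Δy·sin θ)/dt = 0.7500

v = 0.7500, ω = 0.0000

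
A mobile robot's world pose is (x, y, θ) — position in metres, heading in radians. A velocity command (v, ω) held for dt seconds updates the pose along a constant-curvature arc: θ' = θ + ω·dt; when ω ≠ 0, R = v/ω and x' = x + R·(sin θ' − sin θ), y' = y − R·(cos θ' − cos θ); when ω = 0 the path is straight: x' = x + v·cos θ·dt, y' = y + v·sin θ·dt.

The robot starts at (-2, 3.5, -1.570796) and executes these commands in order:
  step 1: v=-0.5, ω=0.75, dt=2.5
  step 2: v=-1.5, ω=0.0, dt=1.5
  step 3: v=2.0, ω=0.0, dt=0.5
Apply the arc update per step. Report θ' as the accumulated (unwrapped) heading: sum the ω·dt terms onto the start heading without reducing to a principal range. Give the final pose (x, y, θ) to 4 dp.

(-4.0590, 3.7616, 0.3042)

step 1: θ'=0.3042 (R=-0.6667) → pose (-2.8664, 4.1361, 0.3042)
step 2: θ'=0.3042 (straight) → pose (-5.0130, 3.4621, 0.3042)
step 3: θ'=0.3042 (straight) → pose (-4.0590, 3.7616, 0.3042)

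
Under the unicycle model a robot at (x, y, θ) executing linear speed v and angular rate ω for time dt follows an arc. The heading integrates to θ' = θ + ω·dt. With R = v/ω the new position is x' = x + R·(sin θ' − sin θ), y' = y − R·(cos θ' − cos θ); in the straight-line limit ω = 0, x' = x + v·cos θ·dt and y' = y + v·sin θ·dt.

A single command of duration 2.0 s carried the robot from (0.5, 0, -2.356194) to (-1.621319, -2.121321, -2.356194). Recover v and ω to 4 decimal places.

Δθ = -2.356194 − -2.356194 = 0.000000
ω = Δθ/dt = 0.000000/2.0 = 0.0000
ω = 0 → v = (Δx·cos θ + Δy·sin θ)/dt = 1.5000

v = 1.5000, ω = 0.0000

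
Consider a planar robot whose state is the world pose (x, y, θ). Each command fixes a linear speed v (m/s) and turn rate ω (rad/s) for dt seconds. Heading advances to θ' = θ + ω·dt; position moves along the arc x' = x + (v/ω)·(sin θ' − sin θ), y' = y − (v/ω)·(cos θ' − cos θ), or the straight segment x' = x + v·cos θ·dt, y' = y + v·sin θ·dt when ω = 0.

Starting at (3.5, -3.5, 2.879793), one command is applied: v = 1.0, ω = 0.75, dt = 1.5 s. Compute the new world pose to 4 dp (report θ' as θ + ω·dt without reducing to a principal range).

(2.1417, -3.9212, 4.0048)

θ' = 2.8798 + 0.75·1.5 = 4.0048
R = v/ω = 1.0/0.75 = 1.3333
x' = 3.5 + 1.3333·(sin 4.0048 − sin 2.8798) = 2.1417
y' = -3.5 − 1.3333·(cos 4.0048 − cos 2.8798) = -3.9212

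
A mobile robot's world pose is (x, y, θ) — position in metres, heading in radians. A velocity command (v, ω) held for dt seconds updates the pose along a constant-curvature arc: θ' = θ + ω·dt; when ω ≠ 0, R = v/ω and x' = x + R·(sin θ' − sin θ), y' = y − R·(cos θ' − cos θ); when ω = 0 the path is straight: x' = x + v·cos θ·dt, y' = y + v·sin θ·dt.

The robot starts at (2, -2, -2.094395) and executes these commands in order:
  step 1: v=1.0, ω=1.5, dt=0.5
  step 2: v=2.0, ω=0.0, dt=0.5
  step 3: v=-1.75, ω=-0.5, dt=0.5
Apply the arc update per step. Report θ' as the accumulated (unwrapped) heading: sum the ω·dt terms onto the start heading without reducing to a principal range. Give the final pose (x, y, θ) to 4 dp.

(2.0638, -2.5892, -1.5944)

step 1: θ'=-1.3444 (R=0.6667) → pose (1.9277, -2.4830, -1.3444)
step 2: θ'=-1.3444 (straight) → pose (2.1522, -3.4575, -1.3444)
step 3: θ'=-1.5944 (R=3.5000) → pose (2.0638, -2.5892, -1.5944)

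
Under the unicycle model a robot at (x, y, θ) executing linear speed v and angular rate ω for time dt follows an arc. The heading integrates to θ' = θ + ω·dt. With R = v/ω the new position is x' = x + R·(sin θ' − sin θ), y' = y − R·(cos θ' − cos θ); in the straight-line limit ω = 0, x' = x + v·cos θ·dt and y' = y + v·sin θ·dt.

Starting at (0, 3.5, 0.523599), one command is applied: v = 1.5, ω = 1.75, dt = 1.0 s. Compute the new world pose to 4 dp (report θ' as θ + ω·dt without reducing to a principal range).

(0.2255, 4.7963, 2.2736)

θ' = 0.5236 + 1.75·1.0 = 2.2736
R = v/ω = 1.5/1.75 = 0.8571
x' = 0 + 0.8571·(sin 2.2736 − sin 0.5236) = 0.2255
y' = 3.5 − 0.8571·(cos 2.2736 − cos 0.5236) = 4.7963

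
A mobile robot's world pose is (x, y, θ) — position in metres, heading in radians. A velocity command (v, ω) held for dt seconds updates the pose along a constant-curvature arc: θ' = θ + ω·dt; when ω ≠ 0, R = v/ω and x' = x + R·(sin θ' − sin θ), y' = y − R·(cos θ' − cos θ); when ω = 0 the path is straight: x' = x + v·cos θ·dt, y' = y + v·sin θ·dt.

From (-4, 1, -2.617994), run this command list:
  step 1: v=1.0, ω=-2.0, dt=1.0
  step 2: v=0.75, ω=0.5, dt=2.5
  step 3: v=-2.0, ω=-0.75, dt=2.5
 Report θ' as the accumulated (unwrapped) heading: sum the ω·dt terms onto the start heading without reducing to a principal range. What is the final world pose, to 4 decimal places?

step 1: θ'=-4.6180 (R=-0.5000) → pose (-4.7478, 1.3859, -4.6180)
step 2: θ'=-3.3680 (R=1.5000) → pose (-5.9044, 2.7062, -3.3680)
step 3: θ'=-5.2430 (R=2.6667) → pose (-4.2030, -1.2419, -5.2430)

(-4.2030, -1.2419, -5.2430)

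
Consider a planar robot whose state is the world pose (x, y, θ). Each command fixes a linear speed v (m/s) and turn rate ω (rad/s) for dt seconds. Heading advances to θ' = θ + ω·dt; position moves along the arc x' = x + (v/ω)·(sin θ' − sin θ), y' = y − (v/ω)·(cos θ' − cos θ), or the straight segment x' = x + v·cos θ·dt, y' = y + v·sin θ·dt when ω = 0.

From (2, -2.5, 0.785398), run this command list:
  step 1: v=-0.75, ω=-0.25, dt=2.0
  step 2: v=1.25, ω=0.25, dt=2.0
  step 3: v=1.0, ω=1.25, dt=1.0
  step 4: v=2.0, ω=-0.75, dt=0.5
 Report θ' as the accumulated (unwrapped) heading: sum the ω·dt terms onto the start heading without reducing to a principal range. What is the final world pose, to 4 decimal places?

step 1: θ'=0.2854 (R=3.0000) → pose (0.7233, -3.2573, 0.2854)
step 2: θ'=0.7854 (R=5.0000) → pose (2.8511, -1.9951, 0.7854)
step 3: θ'=2.0354 (R=0.8000) → pose (3.0006, -1.0710, 2.0354)
step 4: θ'=1.6604 (R=-2.6667) → pose (2.7287, -0.1147, 1.6604)

(2.7287, -0.1147, 1.6604)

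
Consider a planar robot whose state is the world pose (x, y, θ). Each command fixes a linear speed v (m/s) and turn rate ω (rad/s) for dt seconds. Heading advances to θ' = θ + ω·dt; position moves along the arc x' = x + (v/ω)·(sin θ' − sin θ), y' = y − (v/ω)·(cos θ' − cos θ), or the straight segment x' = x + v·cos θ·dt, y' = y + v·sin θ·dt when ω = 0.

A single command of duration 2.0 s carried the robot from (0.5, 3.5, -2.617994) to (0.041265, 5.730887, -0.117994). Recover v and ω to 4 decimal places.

Δθ = -0.117994 − -2.617994 = 2.500000
ω = Δθ/dt = 2.500000/2.0 = 1.2500
R = −Δy/(cos θ' − cos θ) = -1.2000
v = R·ω = -1.2000·1.2500 = -1.5000

v = -1.5000, ω = 1.2500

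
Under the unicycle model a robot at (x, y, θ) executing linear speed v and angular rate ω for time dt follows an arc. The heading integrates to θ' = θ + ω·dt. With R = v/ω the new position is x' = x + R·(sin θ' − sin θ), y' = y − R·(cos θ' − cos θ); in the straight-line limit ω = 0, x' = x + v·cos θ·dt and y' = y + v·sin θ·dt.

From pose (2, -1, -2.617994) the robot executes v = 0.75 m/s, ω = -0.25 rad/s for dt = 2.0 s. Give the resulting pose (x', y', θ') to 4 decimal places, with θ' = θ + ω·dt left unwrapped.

θ' = -2.6180 + -0.25·2.0 = -3.1180
R = v/ω = 0.75/-0.25 = -3.0000
x' = 2 + -3.0000·(sin -3.1180 − sin -2.6180) = 0.5708
y' = -1 − -3.0000·(cos -3.1180 − cos -2.6180) = -1.4011

(0.5708, -1.4011, -3.1180)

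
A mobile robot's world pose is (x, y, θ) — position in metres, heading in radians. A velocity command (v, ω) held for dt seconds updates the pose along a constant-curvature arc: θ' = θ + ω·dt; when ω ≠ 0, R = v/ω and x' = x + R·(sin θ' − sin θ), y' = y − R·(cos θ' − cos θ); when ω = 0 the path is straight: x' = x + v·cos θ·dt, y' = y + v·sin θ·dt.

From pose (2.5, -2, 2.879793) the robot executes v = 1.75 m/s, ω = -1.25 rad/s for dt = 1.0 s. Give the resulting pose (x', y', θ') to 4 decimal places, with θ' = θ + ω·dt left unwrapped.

θ' = 2.8798 + -1.25·1.0 = 1.6298
R = v/ω = 1.75/-1.25 = -1.4000
x' = 2.5 + -1.4000·(sin 1.6298 − sin 2.8798) = 1.4648
y' = -2 − -1.4000·(cos 1.6298 − cos 2.8798) = -0.7303

(1.4648, -0.7303, 1.6298)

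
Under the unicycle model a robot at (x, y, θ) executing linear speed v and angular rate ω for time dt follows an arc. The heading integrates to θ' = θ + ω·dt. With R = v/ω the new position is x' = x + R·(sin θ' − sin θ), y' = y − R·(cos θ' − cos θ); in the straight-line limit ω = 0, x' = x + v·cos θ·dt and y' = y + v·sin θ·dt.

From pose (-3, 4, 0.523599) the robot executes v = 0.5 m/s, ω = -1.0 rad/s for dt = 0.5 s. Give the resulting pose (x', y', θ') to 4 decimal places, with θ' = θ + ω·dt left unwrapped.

θ' = 0.5236 + -1.0·0.5 = 0.0236
R = v/ω = 0.5/-1.0 = -0.5000
x' = -3 + -0.5000·(sin 0.0236 − sin 0.5236) = -2.7618
y' = 4 − -0.5000·(cos 0.0236 − cos 0.5236) = 4.0668

(-2.7618, 4.0668, 0.0236)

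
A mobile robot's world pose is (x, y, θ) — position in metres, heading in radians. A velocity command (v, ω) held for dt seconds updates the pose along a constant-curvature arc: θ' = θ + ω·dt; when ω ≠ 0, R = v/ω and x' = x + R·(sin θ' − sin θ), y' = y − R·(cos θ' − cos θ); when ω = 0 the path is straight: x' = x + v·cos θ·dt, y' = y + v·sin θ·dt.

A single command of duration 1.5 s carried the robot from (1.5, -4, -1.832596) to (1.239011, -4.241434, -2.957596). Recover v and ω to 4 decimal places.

Δθ = -2.957596 − -1.832596 = -1.125000
ω = Δθ/dt = -1.125000/1.5 = -0.7500
R = Δx/(sin θ' − sin θ) = -0.3333
v = R·ω = -0.3333·-0.7500 = 0.2500

v = 0.2500, ω = -0.7500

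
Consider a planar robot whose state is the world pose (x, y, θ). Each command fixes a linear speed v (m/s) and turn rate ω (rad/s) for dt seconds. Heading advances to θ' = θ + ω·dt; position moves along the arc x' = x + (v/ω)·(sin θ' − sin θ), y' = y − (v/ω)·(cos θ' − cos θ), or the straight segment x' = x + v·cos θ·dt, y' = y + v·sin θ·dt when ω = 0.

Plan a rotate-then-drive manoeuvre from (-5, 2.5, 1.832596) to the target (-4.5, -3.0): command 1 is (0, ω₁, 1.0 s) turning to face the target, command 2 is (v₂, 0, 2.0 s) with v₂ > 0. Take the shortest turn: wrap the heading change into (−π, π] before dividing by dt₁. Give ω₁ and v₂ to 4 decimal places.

heading to target = atan2(-3−2.5, -4.5−-5) = -1.4801
Δθ = wrap(-1.4801 − 1.8326) = 2.9705; ω₁ = Δθ/dt₁ = 2.9705
distance = √((-4.5−-5)² + (-3−2.5)²) = 5.5227; v₂ = distance/dt₂ = 2.7613

ω₁ = 2.9705, v₂ = 2.7613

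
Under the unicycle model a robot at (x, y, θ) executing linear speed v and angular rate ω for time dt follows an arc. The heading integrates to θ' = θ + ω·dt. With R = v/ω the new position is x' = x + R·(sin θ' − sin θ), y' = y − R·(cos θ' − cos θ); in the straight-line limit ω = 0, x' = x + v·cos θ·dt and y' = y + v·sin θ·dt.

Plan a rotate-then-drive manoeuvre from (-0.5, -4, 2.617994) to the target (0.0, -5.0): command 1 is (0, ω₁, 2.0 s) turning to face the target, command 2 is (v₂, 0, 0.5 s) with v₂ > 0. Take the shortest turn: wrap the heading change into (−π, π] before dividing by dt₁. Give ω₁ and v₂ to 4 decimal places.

heading to target = atan2(-5−-4, 0−-0.5) = -1.1071
Δθ = wrap(-1.1071 − 2.6180) = 2.5580; ω₁ = Δθ/dt₁ = 1.2790
distance = √((0−-0.5)² + (-5−-4)²) = 1.1180; v₂ = distance/dt₂ = 2.2361

ω₁ = 1.2790, v₂ = 2.2361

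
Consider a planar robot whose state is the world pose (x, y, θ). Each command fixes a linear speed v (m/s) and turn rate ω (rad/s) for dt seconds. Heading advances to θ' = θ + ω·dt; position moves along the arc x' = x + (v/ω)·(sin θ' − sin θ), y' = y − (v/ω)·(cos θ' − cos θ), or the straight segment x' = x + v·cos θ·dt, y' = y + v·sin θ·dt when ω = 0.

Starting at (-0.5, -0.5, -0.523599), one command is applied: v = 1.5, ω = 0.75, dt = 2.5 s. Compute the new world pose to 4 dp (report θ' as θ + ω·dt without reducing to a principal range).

θ' = -0.5236 + 0.75·2.5 = 1.3514
R = v/ω = 1.5/0.75 = 2.0000
x' = -0.5 + 2.0000·(sin 1.3514 − sin -0.5236) = 2.4521
y' = -0.5 − 2.0000·(cos 1.3514 − cos -0.5236) = 0.7968

(2.4521, 0.7968, 1.3514)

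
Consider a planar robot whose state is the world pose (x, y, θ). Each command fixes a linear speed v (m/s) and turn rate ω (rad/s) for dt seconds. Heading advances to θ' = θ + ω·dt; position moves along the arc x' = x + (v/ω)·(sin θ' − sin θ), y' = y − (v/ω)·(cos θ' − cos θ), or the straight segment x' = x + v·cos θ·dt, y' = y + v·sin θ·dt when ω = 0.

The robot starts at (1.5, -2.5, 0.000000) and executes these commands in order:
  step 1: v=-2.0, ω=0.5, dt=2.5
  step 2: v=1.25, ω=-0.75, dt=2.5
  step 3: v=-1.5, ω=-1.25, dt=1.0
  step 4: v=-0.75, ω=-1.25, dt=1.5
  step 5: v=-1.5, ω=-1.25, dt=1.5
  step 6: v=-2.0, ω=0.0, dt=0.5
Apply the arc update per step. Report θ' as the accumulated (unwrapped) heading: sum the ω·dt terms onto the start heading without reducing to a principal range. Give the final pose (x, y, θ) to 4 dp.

(-0.0095, -5.3131, -5.6250)

step 1: θ'=1.2500 (R=-4.0000) → pose (-2.2959, -5.2387, 1.2500)
step 2: θ'=-0.6250 (R=-1.6667) → pose (0.2609, -4.4126, -0.6250)
step 3: θ'=-1.8750 (R=1.2000) → pose (-0.1819, -3.0800, -1.8750)
step 4: θ'=-3.7500 (R=0.6000) → pose (0.7335, -2.7674, -3.7500)
step 5: θ'=-5.6250 (R=1.2000) → pose (0.7816, -4.7014, -5.6250)
step 6: θ'=-5.6250 (straight) → pose (-0.0095, -5.3131, -5.6250)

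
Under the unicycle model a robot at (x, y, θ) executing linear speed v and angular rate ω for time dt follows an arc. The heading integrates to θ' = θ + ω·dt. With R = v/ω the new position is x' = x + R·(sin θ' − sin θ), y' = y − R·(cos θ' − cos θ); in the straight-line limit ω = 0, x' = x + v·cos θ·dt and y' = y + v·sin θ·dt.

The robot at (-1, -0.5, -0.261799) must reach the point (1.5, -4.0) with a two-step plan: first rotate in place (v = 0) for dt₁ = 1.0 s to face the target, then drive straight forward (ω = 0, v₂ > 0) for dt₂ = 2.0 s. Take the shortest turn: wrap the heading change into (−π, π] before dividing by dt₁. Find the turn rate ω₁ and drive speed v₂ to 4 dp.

ω₁ = -0.6887, v₂ = 2.1506

heading to target = atan2(-4−-0.5, 1.5−-1) = -0.9505
Δθ = wrap(-0.9505 − -0.2618) = -0.6887; ω₁ = Δθ/dt₁ = -0.6887
distance = √((1.5−-1)² + (-4−-0.5)²) = 4.3012; v₂ = distance/dt₂ = 2.1506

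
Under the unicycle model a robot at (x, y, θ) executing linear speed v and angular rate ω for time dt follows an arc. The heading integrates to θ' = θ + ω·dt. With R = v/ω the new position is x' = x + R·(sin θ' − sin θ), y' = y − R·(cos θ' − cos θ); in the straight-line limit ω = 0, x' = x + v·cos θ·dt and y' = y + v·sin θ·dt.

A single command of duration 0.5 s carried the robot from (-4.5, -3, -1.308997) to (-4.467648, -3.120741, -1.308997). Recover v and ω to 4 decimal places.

Δθ = -1.308997 − -1.308997 = 0.000000
ω = Δθ/dt = 0.000000/0.5 = 0.0000
ω = 0 → v = (Δx·cos θ + Δy·sin θ)/dt = 0.2500

v = 0.2500, ω = 0.0000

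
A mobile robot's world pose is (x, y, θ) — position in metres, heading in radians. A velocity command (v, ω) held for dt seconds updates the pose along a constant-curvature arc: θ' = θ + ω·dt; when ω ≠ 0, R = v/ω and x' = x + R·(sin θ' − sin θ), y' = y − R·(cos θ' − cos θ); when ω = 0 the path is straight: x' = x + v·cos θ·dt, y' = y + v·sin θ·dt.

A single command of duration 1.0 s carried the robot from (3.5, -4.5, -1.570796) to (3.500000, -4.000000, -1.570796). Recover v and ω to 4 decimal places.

Δθ = -1.570796 − -1.570796 = 0.000000
ω = Δθ/dt = 0.000000/1.0 = 0.0000
ω = 0 → v = (Δx·cos θ + Δy·sin θ)/dt = -0.5000

v = -0.5000, ω = 0.0000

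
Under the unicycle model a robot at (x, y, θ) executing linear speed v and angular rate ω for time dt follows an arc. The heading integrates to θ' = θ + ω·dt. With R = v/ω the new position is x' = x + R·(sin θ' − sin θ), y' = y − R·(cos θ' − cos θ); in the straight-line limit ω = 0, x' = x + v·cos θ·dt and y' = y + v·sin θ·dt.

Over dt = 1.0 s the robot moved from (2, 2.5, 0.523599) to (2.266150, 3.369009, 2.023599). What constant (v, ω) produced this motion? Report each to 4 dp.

v = 1.0000, ω = 1.5000

Δθ = 2.023599 − 0.523599 = 1.500000
ω = Δθ/dt = 1.500000/1.0 = 1.5000
R = −Δy/(cos θ' − cos θ) = 0.6667
v = R·ω = 0.6667·1.5000 = 1.0000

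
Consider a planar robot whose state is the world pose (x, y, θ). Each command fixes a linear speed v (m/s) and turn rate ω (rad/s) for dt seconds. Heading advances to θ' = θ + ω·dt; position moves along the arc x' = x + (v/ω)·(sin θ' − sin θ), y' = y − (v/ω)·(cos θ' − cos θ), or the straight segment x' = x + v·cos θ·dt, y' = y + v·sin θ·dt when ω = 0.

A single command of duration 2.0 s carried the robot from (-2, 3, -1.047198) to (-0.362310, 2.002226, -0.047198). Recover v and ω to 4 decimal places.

Δθ = -0.047198 − -1.047198 = 1.000000
ω = Δθ/dt = 1.000000/2.0 = 0.5000
R = Δx/(sin θ' − sin θ) = 2.0000
v = R·ω = 2.0000·0.5000 = 1.0000

v = 1.0000, ω = 0.5000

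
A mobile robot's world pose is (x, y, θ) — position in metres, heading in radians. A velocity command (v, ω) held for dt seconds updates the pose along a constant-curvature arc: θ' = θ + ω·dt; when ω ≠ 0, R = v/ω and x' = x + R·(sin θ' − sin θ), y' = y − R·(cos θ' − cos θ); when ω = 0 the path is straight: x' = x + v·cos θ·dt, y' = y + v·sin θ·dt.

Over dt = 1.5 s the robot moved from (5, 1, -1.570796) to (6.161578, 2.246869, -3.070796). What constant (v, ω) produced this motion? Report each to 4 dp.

Δθ = -3.070796 − -1.570796 = -1.500000
ω = Δθ/dt = -1.500000/1.5 = -1.0000
R = −Δy/(cos θ' − cos θ) = 1.2500
v = R·ω = 1.2500·-1.0000 = -1.2500

v = -1.2500, ω = -1.0000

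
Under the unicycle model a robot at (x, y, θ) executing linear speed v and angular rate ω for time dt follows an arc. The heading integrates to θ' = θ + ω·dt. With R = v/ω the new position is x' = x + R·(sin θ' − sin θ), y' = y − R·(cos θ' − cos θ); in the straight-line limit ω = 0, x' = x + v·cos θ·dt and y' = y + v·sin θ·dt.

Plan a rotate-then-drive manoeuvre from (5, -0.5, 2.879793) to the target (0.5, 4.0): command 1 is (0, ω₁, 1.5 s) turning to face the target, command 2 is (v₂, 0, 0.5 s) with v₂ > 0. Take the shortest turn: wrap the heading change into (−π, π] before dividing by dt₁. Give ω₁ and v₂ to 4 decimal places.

ω₁ = -0.3491, v₂ = 12.7279

heading to target = atan2(4−-0.5, 0.5−5) = 2.3562
Δθ = wrap(2.3562 − 2.8798) = -0.5236; ω₁ = Δθ/dt₁ = -0.3491
distance = √((0.5−5)² + (4−-0.5)²) = 6.3640; v₂ = distance/dt₂ = 12.7279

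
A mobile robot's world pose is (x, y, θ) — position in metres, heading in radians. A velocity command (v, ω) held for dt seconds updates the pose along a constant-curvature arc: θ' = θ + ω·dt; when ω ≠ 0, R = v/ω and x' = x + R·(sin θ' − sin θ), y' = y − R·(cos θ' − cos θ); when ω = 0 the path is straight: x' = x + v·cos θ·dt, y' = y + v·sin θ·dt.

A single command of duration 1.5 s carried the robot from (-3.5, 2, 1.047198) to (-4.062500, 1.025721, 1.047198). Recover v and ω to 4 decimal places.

v = -0.7500, ω = 0.0000

Δθ = 1.047198 − 1.047198 = 0.000000
ω = Δθ/dt = 0.000000/1.5 = 0.0000
ω = 0 → v = (Δx·cos θ + Δy·sin θ)/dt = -0.7500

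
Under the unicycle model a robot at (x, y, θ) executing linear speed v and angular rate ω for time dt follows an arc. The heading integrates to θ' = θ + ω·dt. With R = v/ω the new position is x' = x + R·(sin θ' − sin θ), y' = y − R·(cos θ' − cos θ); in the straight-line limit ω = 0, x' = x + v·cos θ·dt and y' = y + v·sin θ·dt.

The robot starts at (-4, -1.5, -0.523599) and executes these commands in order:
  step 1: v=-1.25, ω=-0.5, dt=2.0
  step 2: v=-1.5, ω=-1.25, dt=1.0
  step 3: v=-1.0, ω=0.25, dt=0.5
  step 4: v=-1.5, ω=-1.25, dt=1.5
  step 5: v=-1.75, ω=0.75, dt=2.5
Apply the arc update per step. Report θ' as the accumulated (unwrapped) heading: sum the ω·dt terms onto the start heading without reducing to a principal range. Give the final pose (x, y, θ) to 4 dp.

(1.1166, -0.5176, -2.6486)

step 1: θ'=-1.5236 (R=2.5000) → pose (-5.2472, 0.5471, -1.5236)
step 2: θ'=-2.7736 (R=1.2000) → pose (-4.4802, 1.7234, -2.7736)
step 3: θ'=-2.6486 (R=-4.0000) → pose (-4.0262, 1.9319, -2.6486)
step 4: θ'=-4.5236 (R=1.2000) → pose (-2.2796, 1.1000, -4.5236)
step 5: θ'=-2.6486 (R=-2.3333) → pose (1.1166, -0.5176, -2.6486)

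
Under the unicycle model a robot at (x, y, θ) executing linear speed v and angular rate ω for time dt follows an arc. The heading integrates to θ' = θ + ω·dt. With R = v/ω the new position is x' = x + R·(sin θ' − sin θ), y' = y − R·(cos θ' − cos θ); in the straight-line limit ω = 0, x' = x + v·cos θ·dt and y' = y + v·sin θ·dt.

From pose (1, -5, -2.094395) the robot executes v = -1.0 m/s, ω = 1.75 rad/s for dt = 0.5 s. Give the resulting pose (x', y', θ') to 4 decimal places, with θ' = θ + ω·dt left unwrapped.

θ' = -2.0944 + 1.75·0.5 = -1.2194
R = v/ω = -1.0/1.75 = -0.5714
x' = 1 + -0.5714·(sin -1.2194 − sin -2.0944) = 1.0416
y' = -5 − -0.5714·(cos -1.2194 − cos -2.0944) = -4.5176

(1.0416, -4.5176, -1.2194)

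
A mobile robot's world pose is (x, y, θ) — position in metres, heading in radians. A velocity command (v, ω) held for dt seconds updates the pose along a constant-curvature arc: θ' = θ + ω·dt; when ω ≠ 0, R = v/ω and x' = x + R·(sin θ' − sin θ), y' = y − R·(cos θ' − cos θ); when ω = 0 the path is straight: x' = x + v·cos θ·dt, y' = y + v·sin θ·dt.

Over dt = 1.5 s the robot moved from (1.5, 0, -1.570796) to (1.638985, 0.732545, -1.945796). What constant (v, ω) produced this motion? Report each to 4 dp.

Δθ = -1.945796 − -1.570796 = -0.375000
ω = Δθ/dt = -0.375000/1.5 = -0.2500
R = −Δy/(cos θ' − cos θ) = 2.0000
v = R·ω = 2.0000·-0.2500 = -0.5000

v = -0.5000, ω = -0.2500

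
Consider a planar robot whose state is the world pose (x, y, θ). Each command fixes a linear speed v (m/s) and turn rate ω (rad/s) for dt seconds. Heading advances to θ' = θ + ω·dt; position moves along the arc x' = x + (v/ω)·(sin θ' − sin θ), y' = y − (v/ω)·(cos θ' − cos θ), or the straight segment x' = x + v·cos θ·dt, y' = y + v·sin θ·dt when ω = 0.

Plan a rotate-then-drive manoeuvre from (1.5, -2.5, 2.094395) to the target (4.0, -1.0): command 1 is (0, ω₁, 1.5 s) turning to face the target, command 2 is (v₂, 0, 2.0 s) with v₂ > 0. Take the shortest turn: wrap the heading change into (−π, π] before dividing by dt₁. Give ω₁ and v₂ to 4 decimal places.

ω₁ = -1.0360, v₂ = 1.4577

heading to target = atan2(-1−-2.5, 4−1.5) = 0.5404
Δθ = wrap(0.5404 − 2.0944) = -1.5540; ω₁ = Δθ/dt₁ = -1.0360
distance = √((4−1.5)² + (-1−-2.5)²) = 2.9155; v₂ = distance/dt₂ = 1.4577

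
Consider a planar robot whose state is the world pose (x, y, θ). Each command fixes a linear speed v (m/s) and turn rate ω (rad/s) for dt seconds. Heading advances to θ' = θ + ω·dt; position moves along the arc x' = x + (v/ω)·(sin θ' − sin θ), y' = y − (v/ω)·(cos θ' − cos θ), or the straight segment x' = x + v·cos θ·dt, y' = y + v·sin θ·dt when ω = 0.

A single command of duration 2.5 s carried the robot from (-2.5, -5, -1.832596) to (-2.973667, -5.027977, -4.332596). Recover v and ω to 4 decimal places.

Δθ = -4.332596 − -1.832596 = -2.500000
ω = Δθ/dt = -2.500000/2.5 = -1.0000
R = Δx/(sin θ' − sin θ) = -0.2500
v = R·ω = -0.2500·-1.0000 = 0.2500

v = 0.2500, ω = -1.0000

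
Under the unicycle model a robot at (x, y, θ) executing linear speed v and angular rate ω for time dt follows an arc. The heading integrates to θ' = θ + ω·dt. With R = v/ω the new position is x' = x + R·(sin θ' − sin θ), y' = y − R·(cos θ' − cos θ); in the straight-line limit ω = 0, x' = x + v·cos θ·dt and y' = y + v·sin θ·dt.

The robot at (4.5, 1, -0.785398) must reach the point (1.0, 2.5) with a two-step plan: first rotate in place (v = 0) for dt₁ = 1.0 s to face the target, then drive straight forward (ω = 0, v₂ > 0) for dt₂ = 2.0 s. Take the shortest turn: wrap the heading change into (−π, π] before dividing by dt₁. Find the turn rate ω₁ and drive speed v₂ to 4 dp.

heading to target = atan2(2.5−1, 1−4.5) = 2.7367
Δθ = wrap(2.7367 − -0.7854) = -2.7611; ω₁ = Δθ/dt₁ = -2.7611
distance = √((1−4.5)² + (2.5−1)²) = 3.8079; v₂ = distance/dt₂ = 1.9039

ω₁ = -2.7611, v₂ = 1.9039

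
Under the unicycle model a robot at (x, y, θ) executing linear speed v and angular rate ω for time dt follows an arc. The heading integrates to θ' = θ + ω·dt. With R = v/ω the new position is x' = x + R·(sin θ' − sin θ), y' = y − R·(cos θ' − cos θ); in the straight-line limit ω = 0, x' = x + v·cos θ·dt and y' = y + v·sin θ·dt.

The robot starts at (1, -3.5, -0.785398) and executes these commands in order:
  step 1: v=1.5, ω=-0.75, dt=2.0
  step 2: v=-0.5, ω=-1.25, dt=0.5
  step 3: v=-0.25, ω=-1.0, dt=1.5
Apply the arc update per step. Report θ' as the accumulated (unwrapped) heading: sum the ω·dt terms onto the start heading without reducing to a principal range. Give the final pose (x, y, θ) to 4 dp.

step 1: θ'=-2.2854 (R=-2.0000) → pose (1.0965, -6.2248, -2.2854)
step 2: θ'=-2.9104 (R=0.4000) → pose (1.3070, -6.0976, -2.9104)
step 3: θ'=-4.4104 (R=0.2500) → pose (1.6030, -6.2666, -4.4104)

(1.6030, -6.2666, -4.4104)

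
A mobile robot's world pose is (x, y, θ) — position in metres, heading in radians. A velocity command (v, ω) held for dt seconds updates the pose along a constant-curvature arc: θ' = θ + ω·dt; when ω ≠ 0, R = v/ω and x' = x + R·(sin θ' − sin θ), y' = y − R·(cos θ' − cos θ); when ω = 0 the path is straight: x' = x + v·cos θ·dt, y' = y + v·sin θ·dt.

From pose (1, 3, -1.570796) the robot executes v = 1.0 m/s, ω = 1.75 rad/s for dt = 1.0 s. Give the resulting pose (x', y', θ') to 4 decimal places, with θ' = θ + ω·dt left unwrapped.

θ' = -1.5708 + 1.75·1.0 = 0.1792
R = v/ω = 1.0/1.75 = 0.5714
x' = 1 + 0.5714·(sin 0.1792 − sin -1.5708) = 1.6733
y' = 3 − 0.5714·(cos 0.1792 − cos -1.5708) = 2.4377

(1.6733, 2.4377, 0.1792)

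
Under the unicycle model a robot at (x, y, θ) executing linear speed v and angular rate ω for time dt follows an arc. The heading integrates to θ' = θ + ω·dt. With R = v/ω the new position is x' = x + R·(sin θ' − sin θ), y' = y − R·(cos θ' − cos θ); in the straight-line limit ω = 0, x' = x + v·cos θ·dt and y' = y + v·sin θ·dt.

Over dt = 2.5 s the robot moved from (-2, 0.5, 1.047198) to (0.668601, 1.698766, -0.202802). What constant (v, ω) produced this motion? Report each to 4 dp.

Δθ = -0.202802 − 1.047198 = -1.250000
ω = Δθ/dt = -1.250000/2.5 = -0.5000
R = Δx/(sin θ' − sin θ) = -2.5000
v = R·ω = -2.5000·-0.5000 = 1.2500

v = 1.2500, ω = -0.5000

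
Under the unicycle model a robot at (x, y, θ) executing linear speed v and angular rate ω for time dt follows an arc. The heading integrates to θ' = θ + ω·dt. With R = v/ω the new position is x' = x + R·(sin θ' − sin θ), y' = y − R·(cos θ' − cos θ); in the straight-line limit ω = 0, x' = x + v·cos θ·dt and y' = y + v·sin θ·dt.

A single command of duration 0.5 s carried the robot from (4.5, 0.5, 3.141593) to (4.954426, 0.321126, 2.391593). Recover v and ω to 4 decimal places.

v = -1.0000, ω = -1.5000

Δθ = 2.391593 − 3.141593 = -0.750000
ω = Δθ/dt = -0.750000/0.5 = -1.5000
R = Δx/(sin θ' − sin θ) = 0.6667
v = R·ω = 0.6667·-1.5000 = -1.0000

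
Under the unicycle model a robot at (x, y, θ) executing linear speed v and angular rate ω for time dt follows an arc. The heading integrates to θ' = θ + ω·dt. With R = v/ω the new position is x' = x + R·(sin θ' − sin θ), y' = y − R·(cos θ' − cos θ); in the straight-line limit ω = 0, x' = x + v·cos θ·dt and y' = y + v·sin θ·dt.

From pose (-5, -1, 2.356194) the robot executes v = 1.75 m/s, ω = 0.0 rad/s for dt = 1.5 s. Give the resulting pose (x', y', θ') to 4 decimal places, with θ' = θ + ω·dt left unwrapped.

θ' = 2.3562 + 0.0·1.5 = 2.3562
ω = 0 → straight: x' = -5 + 1.75·cos(2.3562)·1.5 = -6.8562
y' = -1 + 1.75·sin(2.3562)·1.5 = 0.8562

(-6.8562, 0.8562, 2.3562)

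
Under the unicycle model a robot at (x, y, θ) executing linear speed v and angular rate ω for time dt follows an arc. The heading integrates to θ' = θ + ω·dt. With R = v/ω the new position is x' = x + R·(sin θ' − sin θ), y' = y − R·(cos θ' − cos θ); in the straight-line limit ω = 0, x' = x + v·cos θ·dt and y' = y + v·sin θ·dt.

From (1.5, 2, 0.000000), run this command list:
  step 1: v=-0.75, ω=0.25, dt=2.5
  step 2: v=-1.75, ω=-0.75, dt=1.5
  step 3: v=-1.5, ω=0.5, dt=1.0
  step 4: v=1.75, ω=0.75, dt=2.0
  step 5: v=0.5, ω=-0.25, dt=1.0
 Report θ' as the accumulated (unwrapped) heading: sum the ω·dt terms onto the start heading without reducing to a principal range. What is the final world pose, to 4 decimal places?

step 1: θ'=0.6250 (R=-3.0000) → pose (-0.2553, 1.4329, 0.6250)
step 2: θ'=-0.5000 (R=2.3333) → pose (-2.7392, 1.2774, -0.5000)
step 3: θ'=0.0000 (R=-3.0000) → pose (-4.1775, 1.6447, 0.0000)
step 4: θ'=1.5000 (R=2.3333) → pose (-1.8500, 3.8130, 1.5000)
step 5: θ'=1.2500 (R=-2.0000) → pose (-1.7529, 4.3021, 1.2500)

(-1.7529, 4.3021, 1.2500)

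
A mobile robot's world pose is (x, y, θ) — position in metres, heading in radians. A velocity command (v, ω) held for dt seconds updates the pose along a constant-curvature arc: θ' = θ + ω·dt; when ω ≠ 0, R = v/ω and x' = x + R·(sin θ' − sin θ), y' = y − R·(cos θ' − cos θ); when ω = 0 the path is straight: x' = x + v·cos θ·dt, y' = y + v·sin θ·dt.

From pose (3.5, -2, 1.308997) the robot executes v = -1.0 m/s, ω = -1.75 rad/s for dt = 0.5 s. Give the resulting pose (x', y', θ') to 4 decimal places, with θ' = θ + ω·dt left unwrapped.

θ' = 1.3090 + -1.75·0.5 = 0.4340
R = v/ω = -1.0/-1.75 = 0.5714
x' = 3.5 + 0.5714·(sin 0.4340 − sin 1.3090) = 3.1883
y' = -2 − 0.5714·(cos 0.4340 − cos 1.3090) = -2.3706

(3.1883, -2.3706, 0.4340)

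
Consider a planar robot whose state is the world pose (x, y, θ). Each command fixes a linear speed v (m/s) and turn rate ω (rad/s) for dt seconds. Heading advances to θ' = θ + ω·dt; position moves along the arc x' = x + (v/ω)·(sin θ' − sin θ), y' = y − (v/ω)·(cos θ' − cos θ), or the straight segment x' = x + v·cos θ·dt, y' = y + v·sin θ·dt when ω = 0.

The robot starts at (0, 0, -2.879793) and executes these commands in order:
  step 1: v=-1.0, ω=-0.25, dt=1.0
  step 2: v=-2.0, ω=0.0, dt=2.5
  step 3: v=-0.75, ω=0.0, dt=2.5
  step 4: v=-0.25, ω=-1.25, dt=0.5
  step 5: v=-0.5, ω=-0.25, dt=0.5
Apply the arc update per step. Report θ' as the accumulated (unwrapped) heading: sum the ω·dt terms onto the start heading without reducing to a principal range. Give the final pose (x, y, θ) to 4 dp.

step 1: θ'=-3.1298 (R=4.0000) → pose (0.9881, 0.1360, -3.1298)
step 2: θ'=-3.1298 (straight) → pose (5.9877, 0.1950, -3.1298)
step 3: θ'=-3.1298 (straight) → pose (7.8626, 0.2171, -3.1298)
step 4: θ'=-3.7548 (R=0.2000) → pose (7.9801, 0.1807, -3.7548)
step 5: θ'=-3.8798 (R=2.0000) → pose (8.1750, 0.0245, -3.8798)

(8.1750, 0.0245, -3.8798)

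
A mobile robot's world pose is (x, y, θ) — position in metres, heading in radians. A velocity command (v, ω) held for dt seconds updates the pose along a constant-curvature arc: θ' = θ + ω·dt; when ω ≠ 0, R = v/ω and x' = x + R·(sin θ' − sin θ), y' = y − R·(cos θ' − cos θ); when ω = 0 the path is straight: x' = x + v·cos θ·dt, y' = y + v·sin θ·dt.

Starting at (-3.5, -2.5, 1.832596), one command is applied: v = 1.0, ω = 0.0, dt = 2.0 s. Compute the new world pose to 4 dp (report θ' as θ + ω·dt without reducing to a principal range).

(-4.0176, -0.5681, 1.8326)

θ' = 1.8326 + 0.0·2.0 = 1.8326
ω = 0 → straight: x' = -3.5 + 1.0·cos(1.8326)·2.0 = -4.0176
y' = -2.5 + 1.0·sin(1.8326)·2.0 = -0.5681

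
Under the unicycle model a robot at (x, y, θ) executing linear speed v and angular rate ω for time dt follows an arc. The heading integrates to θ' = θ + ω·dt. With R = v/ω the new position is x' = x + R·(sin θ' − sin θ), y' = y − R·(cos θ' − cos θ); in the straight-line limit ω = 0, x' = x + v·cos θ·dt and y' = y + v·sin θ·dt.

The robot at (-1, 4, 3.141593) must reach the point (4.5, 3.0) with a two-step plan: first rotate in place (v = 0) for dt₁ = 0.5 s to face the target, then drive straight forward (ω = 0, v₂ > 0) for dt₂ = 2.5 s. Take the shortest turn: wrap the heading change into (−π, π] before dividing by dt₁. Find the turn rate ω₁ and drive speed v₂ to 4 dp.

heading to target = atan2(3−4, 4.5−-1) = -0.1799
Δθ = wrap(-0.1799 − 3.1416) = 2.9617; ω₁ = Δθ/dt₁ = 5.9235
distance = √((4.5−-1)² + (3−4)²) = 5.5902; v₂ = distance/dt₂ = 2.2361

ω₁ = 5.9235, v₂ = 2.2361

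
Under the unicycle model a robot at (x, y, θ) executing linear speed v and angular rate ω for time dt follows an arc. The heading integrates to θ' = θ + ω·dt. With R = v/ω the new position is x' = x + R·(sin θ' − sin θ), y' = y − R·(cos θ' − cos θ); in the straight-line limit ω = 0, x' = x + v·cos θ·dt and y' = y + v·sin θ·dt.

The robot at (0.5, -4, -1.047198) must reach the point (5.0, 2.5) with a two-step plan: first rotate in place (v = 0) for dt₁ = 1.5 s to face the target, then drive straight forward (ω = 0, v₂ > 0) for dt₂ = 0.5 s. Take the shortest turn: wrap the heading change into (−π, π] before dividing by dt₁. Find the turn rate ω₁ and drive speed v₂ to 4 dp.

heading to target = atan2(2.5−-4, 5−0.5) = 0.9653
Δθ = wrap(0.9653 − -1.0472) = 2.0124; ω₁ = Δθ/dt₁ = 1.3416
distance = √((5−0.5)² + (2.5−-4)²) = 7.9057; v₂ = distance/dt₂ = 15.8114

ω₁ = 1.3416, v₂ = 15.8114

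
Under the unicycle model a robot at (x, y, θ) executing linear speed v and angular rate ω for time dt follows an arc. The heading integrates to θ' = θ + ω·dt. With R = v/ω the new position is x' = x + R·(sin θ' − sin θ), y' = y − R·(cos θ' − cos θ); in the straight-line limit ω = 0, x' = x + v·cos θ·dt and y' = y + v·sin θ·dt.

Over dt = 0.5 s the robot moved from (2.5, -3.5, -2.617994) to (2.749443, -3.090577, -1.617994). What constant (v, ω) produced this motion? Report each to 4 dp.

v = -1.0000, ω = 2.0000

Δθ = -1.617994 − -2.617994 = 1.000000
ω = Δθ/dt = 1.000000/0.5 = 2.0000
R = −Δy/(cos θ' − cos θ) = -0.5000
v = R·ω = -0.5000·2.0000 = -1.0000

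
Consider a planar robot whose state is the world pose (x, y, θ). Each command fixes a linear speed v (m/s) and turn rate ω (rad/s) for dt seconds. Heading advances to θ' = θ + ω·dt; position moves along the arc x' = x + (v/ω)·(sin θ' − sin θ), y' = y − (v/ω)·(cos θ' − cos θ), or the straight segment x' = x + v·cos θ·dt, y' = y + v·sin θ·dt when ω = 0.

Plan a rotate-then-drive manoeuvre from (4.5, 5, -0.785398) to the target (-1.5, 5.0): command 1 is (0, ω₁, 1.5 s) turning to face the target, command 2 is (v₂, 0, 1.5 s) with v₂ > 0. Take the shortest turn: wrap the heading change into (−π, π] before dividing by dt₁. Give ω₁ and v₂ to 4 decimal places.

ω₁ = -1.5708, v₂ = 4.0000

heading to target = atan2(5−5, -1.5−4.5) = 3.1416
Δθ = wrap(3.1416 − -0.7854) = -2.3562; ω₁ = Δθ/dt₁ = -1.5708
distance = √((-1.5−4.5)² + (5−5)²) = 6.0000; v₂ = distance/dt₂ = 4.0000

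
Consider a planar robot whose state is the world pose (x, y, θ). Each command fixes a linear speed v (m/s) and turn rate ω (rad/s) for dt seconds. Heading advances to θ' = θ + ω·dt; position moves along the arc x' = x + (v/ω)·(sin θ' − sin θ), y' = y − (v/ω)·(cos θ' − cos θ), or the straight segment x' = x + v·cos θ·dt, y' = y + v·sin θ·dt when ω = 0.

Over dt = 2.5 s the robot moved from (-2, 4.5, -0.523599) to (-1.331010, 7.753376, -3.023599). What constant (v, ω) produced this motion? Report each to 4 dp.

Δθ = -3.023599 − -0.523599 = -2.500000
ω = Δθ/dt = -2.500000/2.5 = -1.0000
R = −Δy/(cos θ' − cos θ) = 1.7500
v = R·ω = 1.7500·-1.0000 = -1.7500

v = -1.7500, ω = -1.0000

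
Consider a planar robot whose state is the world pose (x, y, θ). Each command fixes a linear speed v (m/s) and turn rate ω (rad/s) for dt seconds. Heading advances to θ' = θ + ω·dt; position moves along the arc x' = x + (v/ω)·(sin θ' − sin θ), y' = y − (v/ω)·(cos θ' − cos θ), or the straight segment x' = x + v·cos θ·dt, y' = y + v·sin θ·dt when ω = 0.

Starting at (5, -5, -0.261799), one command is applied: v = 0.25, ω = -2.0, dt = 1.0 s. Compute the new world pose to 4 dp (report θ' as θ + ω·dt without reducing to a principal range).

θ' = -0.2618 + -2.0·1.0 = -2.2618
R = v/ω = 0.25/-2.0 = -0.1250
x' = 5 + -0.1250·(sin -2.2618 − sin -0.2618) = 5.0640
y' = -5 − -0.1250·(cos -2.2618 − cos -0.2618) = -5.2004

(5.0640, -5.2004, -2.2618)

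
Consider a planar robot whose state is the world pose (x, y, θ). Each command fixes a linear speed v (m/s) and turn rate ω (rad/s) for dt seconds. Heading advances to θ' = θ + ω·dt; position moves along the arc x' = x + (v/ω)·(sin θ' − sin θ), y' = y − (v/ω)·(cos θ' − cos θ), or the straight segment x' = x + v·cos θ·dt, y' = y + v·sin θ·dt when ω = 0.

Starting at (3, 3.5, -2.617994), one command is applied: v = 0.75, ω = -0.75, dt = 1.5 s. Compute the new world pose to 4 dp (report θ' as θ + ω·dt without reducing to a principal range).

(1.9342, 3.5415, -3.7430)

θ' = -2.6180 + -0.75·1.5 = -3.7430
R = v/ω = 0.75/-0.75 = -1.0000
x' = 3 + -1.0000·(sin -3.7430 − sin -2.6180) = 1.9342
y' = 3.5 − -1.0000·(cos -3.7430 − cos -2.6180) = 3.5415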